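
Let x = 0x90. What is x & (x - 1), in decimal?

128

x = 10010000 = 144
x - 1 = 10001111
AND   = 10000000 = 128
(x & (x - 1) clears the lowest set bit of x.)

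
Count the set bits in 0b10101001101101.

n = 10101001101101
Count the 1s: 1 + 1 + 1 + 1 + 1 + 1 + 1 + 1 = 8

8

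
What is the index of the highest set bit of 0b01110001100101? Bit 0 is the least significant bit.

0b01110001100101 = 1110001100101
The topmost 1 is at position 12 (since 2^12 = 4096 ≤ 7269 < 8192).

12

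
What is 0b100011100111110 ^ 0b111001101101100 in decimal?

13394

a = 100011100111110
b = 111001101101100
XOR → 011010001010010 = 13394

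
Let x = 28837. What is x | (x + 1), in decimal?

x = 111000010100101 = 28837
x + 1 = 111000010100110
OR    = 111000010100111 = 28839
(x | (x + 1) sets the lowest cleared bit.)

28839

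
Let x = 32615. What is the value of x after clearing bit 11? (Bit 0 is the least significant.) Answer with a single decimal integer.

x = 111111101100111
bit 11 is currently 1; clear it via x & ~(1 << 11) = x & ~2048
→ 111011101100111 = 30567

30567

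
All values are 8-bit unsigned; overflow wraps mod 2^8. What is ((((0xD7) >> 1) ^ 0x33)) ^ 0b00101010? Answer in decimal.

0xD7 = 11010111
→ >> 1 → 01101011 = 107
0x33 = 00110011
→ ^ → 01011000 = 88
0b00101010 = 00101010
→ ^ → 01110010 = 114

114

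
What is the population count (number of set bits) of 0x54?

3

0x54 = 1010100
Count the 1s: 1 + 1 + 1 = 3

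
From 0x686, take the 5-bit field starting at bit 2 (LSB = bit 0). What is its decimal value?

v = 011010000110
Shift right by 2: 0110100001
Mask low 5 bits: 00001 = 1

1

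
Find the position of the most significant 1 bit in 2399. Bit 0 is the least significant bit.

11

2399 = 100101011111
The topmost 1 is at position 11 (since 2^11 = 2048 ≤ 2399 < 4096).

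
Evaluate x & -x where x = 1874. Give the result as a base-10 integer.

2

x = 11101010010 = 1874
-x (two's complement) = …00010101110
AND   = 00000000010 = 2
(x & -x isolates the lowest set bit of x.)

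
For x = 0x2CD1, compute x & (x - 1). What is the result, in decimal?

11472

x = 10110011010001 = 11473
x - 1 = 10110011010000
AND   = 10110011010000 = 11472
(x & (x - 1) clears the lowest set bit of x.)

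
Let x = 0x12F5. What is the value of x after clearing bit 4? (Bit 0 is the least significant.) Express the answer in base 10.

4837

x = 1001011110101
bit 4 is currently 1; clear it via x & ~(1 << 4) = x & ~16
→ 1001011100101 = 4837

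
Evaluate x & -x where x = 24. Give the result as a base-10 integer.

8

x = 11000 = 24
-x (two's complement) = …01000
AND   = 01000 = 8
(x & -x isolates the lowest set bit of x.)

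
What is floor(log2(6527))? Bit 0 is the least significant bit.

6527 = 1100101111111
The topmost 1 is at position 12 (since 2^12 = 4096 ≤ 6527 < 8192).

12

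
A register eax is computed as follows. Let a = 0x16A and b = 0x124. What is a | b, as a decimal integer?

366

0x16A = 101101010
0x124 = 100100100
 OR → 101101110 = 366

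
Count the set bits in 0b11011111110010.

n = 11011111110010
Count the 1s: 1 + 1 + 1 + 1 + 1 + 1 + 1 + 1 + 1 + 1 = 10

10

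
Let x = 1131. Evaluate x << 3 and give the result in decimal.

9048

1131 = 00010001101011
shift left by 3 → 10001101011000 = 9048
(equivalently, 1131 × 2^3 = 1131 × 8)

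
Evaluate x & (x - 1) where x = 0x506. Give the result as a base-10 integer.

1284

x = 10100000110 = 1286
x - 1 = 10100000101
AND   = 10100000100 = 1284
(x & (x - 1) clears the lowest set bit of x.)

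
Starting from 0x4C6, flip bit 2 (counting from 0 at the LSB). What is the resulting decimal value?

1218

x = 0010011000110
bit 2 is currently 1; toggle it via x ^ (1 << 2) = x ^ 4
→ 0010011000010 = 1218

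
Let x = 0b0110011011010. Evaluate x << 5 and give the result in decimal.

105280

x = 00000110011011010
shift left by 5 → 11001101101000000 = 105280
(equivalently, 3290 × 2^5 = 3290 × 32)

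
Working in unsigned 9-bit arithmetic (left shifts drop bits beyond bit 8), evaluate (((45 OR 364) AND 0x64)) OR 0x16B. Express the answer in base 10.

367

45 = 000101101
364 = 101101100
→ OR → 101101101 = 365
0x64 = 001100100
→ AND → 001100100 = 100
0x16B = 101101011
→ OR → 101101111 = 367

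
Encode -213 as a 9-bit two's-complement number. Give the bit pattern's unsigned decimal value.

213 in 9 bits: 011010101
Invert: 100101010
Add 1:  100101011 = 299
(Check: 2^9 - 213 = 512 - 213 = 299.)

299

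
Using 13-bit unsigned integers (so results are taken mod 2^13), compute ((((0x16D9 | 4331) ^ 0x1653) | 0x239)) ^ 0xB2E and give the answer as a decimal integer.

0x16D9 = 1011011011001
4331 = 1000011101011
→ | → 1011011111011 = 5883
0x1653 = 1011001010011
→ ^ → 0000010101000 = 168
0x239 = 0001000111001
→ | → 0001010111001 = 697
0xB2E = 0101100101110
→ ^ → 0100110010111 = 2455

2455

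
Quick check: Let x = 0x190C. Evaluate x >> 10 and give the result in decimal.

0x190C = 1100100001100
shift right by 10 → 0000000000110 = 6
(equivalently, floor(6412 / 1024))

6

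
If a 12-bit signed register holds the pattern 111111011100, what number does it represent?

-36

pattern = 111111011100 (MSB is 1 ⇒ negative)
Invert: 000000100011, add 1 → 000000100100 = 36, so the value is -36.
(Equivalently: 4060 - 2^12 = 4060 - 4096 = -36.)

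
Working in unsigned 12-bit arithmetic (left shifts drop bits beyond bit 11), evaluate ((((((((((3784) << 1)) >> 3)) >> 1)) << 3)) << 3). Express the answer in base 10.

1600

3784 = 111011001000
→ << 1 (mod 2^12) → 110110010000 = 3472
→ >> 3 → 000110110010 = 434
→ >> 1 → 000011011001 = 217
→ << 3 (mod 2^12) → 011011001000 = 1736
→ << 3 (mod 2^12) → 011001000000 = 1600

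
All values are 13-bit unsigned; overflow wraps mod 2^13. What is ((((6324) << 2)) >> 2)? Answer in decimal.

180

6324 = 1100010110100
→ << 2 (mod 2^13) → 0001011010000 = 720
→ >> 2 → 0000010110100 = 180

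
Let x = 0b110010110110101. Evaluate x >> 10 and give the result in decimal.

25

x = 110010110110101
shift right by 10 → 000000000011001 = 25
(equivalently, floor(26037 / 1024))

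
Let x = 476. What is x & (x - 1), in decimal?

x = 111011100 = 476
x - 1 = 111011011
AND   = 111011000 = 472
(x & (x - 1) clears the lowest set bit of x.)

472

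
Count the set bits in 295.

295 = 100100111
Count the 1s: 1 + 1 + 1 + 1 + 1 = 5

5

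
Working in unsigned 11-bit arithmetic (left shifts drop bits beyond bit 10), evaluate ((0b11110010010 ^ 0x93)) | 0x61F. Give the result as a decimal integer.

0b11110010010 = 11110010010
0x93 = 00010010011
→ ^ → 11100000001 = 1793
0x61F = 11000011111
→ | → 11100011111 = 1823

1823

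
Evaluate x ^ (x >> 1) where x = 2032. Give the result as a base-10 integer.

x = 11111110000 = 2032
x>>1 = 01111111000
XOR  = 10000001000 = 1032
(x ^ (x >> 1) gives the standard binary-reflected Gray code of x.)

1032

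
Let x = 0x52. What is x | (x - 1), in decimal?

x = 1010010 = 82
x - 1 = 1010001
OR    = 1010011 = 83
(x | (x - 1) sets all bits below the lowest set bit.)

83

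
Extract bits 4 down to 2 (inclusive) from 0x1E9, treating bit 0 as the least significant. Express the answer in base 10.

2

v = 00111101001
Shift right by 2: 001111010
Mask low 3 bits: 010 = 2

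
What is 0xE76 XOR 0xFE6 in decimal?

400

0xE76 = 111001110110
0xFE6 = 111111100110
XOR → 000110010000 = 400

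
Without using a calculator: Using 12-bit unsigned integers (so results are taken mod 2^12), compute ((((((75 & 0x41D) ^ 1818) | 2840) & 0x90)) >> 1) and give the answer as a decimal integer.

8

75 = 000001001011
0x41D = 010000011101
→ & → 000000001001 = 9
1818 = 011100011010
→ ^ → 011100010011 = 1811
2840 = 101100011000
→ | → 111100011011 = 3867
0x90 = 000010010000
→ & → 000000010000 = 16
→ >> 1 → 000000001000 = 8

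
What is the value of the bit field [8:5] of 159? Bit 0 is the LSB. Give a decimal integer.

v = 010011111
Shift right by 5: 0100
Mask low 4 bits: 0100 = 4

4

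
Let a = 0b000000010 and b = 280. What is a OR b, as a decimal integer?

a = 000000010
280 = 100011000
 OR → 100011010 = 282

282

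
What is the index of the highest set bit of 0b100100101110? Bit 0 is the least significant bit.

0b100100101110 = 100100101110
The topmost 1 is at position 11 (since 2^11 = 2048 ≤ 2350 < 4096).

11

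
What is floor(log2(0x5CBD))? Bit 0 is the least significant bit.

14

0x5CBD = 101110010111101
The topmost 1 is at position 14 (since 2^14 = 16384 ≤ 23741 < 32768).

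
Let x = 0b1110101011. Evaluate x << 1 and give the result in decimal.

x = 01110101011
shift left by 1 → 11101010110 = 1878
(equivalently, 939 × 2^1 = 939 × 2)

1878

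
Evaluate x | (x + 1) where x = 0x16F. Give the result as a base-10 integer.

383

x = 101101111 = 367
x + 1 = 101110000
OR    = 101111111 = 383
(x | (x + 1) sets the lowest cleared bit.)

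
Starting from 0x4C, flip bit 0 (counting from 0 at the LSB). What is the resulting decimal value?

x = 01001100
bit 0 is currently 0; toggle it via x ^ (1 << 0) = x ^ 1
→ 01001101 = 77

77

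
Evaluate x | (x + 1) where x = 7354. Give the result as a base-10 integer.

7355

x = 1110010111010 = 7354
x + 1 = 1110010111011
OR    = 1110010111011 = 7355
(x | (x + 1) sets the lowest cleared bit.)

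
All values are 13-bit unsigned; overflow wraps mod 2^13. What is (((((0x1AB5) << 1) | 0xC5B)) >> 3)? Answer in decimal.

0x1AB5 = 1101010110101
→ << 1 (mod 2^13) → 1010101101010 = 5482
0xC5B = 0110001011011
→ | → 1110101111011 = 7547
→ >> 3 → 0001110101111 = 943

943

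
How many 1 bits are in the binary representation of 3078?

4

3078 = 110000000110
Count the 1s: 1 + 1 + 1 + 1 = 4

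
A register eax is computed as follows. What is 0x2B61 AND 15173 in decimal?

11073

0x2B61 = 10101101100001
15173 = 11101101000101
AND → 10101101000001 = 11073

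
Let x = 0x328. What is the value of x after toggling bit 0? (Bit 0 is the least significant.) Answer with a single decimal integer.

x = 1100101000
bit 0 is currently 0; toggle it via x ^ (1 << 0) = x ^ 1
→ 1100101001 = 809

809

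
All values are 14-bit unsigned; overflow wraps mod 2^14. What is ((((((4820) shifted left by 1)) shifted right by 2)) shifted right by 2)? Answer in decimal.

4820 = 01001011010100
→ shifted left by 1 (mod 2^14) → 10010110101000 = 9640
→ shifted right by 2 → 00100101101010 = 2410
→ shifted right by 2 → 00001001011010 = 602

602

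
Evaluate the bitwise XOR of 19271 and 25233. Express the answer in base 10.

10710

19271 = 100101101000111
25233 = 110001010010001
XOR → 010100111010110 = 10710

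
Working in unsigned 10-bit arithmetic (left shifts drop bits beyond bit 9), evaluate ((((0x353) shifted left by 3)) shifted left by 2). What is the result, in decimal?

0x353 = 1101010011
→ shifted left by 3 (mod 2^10) → 1010011000 = 664
→ shifted left by 2 (mod 2^10) → 1001100000 = 608

608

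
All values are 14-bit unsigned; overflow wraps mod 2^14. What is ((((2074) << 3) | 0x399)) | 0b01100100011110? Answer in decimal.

7135

2074 = 00100000011010
→ << 3 (mod 2^14) → 00000011010000 = 208
0x399 = 00001110011001
→ | → 00001111011001 = 985
0b01100100011110 = 01100100011110
→ | → 01101111011111 = 7135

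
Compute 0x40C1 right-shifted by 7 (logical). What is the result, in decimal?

129

0x40C1 = 100000011000001
shift right by 7 → 000000010000001 = 129
(equivalently, floor(16577 / 128))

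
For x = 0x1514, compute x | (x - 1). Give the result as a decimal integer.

x = 1010100010100 = 5396
x - 1 = 1010100010011
OR    = 1010100010111 = 5399
(x | (x - 1) sets all bits below the lowest set bit.)

5399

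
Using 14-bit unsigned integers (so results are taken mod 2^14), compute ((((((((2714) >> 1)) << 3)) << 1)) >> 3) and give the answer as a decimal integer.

2714 = 00101010011010
→ >> 1 → 00010101001101 = 1357
→ << 3 (mod 2^14) → 10101001101000 = 10856
→ << 1 (mod 2^14) → 01010011010000 = 5328
→ >> 3 → 00001010011010 = 666

666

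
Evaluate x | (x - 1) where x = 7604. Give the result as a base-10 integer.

x = 1110110110100 = 7604
x - 1 = 1110110110011
OR    = 1110110110111 = 7607
(x | (x - 1) sets all bits below the lowest set bit.)

7607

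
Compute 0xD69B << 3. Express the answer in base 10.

0xD69B = 0001101011010011011
shift left by 3 → 1101011010011011000 = 439512
(equivalently, 54939 × 2^3 = 54939 × 8)

439512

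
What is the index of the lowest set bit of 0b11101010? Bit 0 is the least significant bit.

0b11101010 = 11101010
Trailing zeros: 1, so the lowest set bit is bit 1 (value 2).

1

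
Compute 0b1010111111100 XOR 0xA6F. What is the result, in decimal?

8083

a = 1010111111100
0xA6F = 0101001101111
XOR → 1111110010011 = 8083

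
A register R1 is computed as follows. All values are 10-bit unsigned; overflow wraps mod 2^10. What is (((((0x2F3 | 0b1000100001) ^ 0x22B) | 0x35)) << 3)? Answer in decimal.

0x2F3 = 1011110011
0b1000100001 = 1000100001
→ | → 1011110011 = 755
0x22B = 1000101011
→ ^ → 0011011000 = 216
0x35 = 0000110101
→ | → 0011111101 = 253
→ << 3 (mod 2^10) → 1111101000 = 1000

1000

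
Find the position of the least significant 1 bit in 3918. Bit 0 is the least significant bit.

3918 = 111101001110
Trailing zeros: 1, so the lowest set bit is bit 1 (value 2).

1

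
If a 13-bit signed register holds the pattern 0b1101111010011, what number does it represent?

pattern = 1101111010011 (MSB is 1 ⇒ negative)
Invert: 0010000101100, add 1 → 0010000101101 = 1069, so the value is -1069.
(Equivalently: 7123 - 2^13 = 7123 - 8192 = -1069.)

-1069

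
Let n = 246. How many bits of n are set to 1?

246 = 11110110
Count the 1s: 1 + 1 + 1 + 1 + 1 + 1 = 6

6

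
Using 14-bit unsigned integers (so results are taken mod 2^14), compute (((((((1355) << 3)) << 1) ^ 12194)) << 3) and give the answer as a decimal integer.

6288

1355 = 00010101001011
→ << 3 (mod 2^14) → 10101001011000 = 10840
→ << 1 (mod 2^14) → 01010010110000 = 5296
12194 = 10111110100010
→ ^ → 11101100010010 = 15122
→ << 3 (mod 2^14) → 01100010010000 = 6288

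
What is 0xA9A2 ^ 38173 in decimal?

15551

0xA9A2 = 1010100110100010
38173 = 1001010100011101
XOR → 0011110010111111 = 15551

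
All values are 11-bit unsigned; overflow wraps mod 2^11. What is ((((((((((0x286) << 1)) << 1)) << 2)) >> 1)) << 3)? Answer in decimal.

0x286 = 01010000110
→ << 1 (mod 2^11) → 10100001100 = 1292
→ << 1 (mod 2^11) → 01000011000 = 536
→ << 2 (mod 2^11) → 00001100000 = 96
→ >> 1 → 00000110000 = 48
→ << 3 (mod 2^11) → 00110000000 = 384

384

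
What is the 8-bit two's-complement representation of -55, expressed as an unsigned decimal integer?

55 in 8 bits: 00110111
Invert: 11001000
Add 1:  11001001 = 201
(Check: 2^8 - 55 = 256 - 55 = 201.)

201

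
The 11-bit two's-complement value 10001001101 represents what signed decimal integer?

pattern = 10001001101 (MSB is 1 ⇒ negative)
Invert: 01110110010, add 1 → 01110110011 = 947, so the value is -947.
(Equivalently: 1101 - 2^11 = 1101 - 2048 = -947.)

-947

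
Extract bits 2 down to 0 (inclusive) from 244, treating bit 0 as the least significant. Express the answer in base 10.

v = 11110100
Shift right by 0: 11110100
Mask low 3 bits: 100 = 4

4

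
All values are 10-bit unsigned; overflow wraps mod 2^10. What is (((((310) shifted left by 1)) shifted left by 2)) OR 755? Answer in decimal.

1011

310 = 0100110110
→ shifted left by 1 (mod 2^10) → 1001101100 = 620
→ shifted left by 2 (mod 2^10) → 0110110000 = 432
755 = 1011110011
→ OR → 1111110011 = 1011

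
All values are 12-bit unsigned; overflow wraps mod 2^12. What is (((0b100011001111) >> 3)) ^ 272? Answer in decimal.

0b100011001111 = 100011001111
→ >> 3 → 000100011001 = 281
272 = 000100010000
→ ^ → 000000001001 = 9

9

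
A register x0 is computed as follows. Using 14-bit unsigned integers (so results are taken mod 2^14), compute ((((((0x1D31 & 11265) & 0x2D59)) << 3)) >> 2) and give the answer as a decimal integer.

0x1D31 = 01110100110001
11265 = 10110000000001
→ & → 00110000000001 = 3073
0x2D59 = 10110101011001
→ & → 00110000000001 = 3073
→ << 3 (mod 2^14) → 10000000001000 = 8200
→ >> 2 → 00100000000010 = 2050

2050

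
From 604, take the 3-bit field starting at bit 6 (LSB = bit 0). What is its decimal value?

1

v = 01001011100
Shift right by 6: 01001
Mask low 3 bits: 001 = 1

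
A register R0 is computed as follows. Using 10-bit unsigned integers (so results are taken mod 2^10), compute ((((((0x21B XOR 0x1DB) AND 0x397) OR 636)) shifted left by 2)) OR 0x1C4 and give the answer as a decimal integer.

1012

0x21B = 1000011011
0x1DB = 0111011011
→ XOR → 1111000000 = 960
0x397 = 1110010111
→ AND → 1110000000 = 896
636 = 1001111100
→ OR → 1111111100 = 1020
→ shifted left by 2 (mod 2^10) → 1111110000 = 1008
0x1C4 = 0111000100
→ OR → 1111110100 = 1012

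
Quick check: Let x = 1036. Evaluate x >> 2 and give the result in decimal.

259

1036 = 10000001100
shift right by 2 → 00100000011 = 259
(equivalently, floor(1036 / 4))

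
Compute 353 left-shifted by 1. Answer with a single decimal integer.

706

353 = 0101100001
shift left by 1 → 1011000010 = 706
(equivalently, 353 × 2^1 = 353 × 2)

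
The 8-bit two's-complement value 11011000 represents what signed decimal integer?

pattern = 11011000 (MSB is 1 ⇒ negative)
Invert: 00100111, add 1 → 00101000 = 40, so the value is -40.
(Equivalently: 216 - 2^8 = 216 - 256 = -40.)

-40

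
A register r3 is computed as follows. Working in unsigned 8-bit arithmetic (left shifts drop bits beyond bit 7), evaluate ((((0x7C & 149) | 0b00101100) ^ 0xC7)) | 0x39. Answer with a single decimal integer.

251

0x7C = 01111100
149 = 10010101
→ & → 00010100 = 20
0b00101100 = 00101100
→ | → 00111100 = 60
0xC7 = 11000111
→ ^ → 11111011 = 251
0x39 = 00111001
→ | → 11111011 = 251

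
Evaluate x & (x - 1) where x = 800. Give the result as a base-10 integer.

768

x = 1100100000 = 800
x - 1 = 1100011111
AND   = 1100000000 = 768
(x & (x - 1) clears the lowest set bit of x.)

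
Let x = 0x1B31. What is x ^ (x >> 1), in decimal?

x = 1101100110001 = 6961
x>>1 = 0110110011000
XOR  = 1011010101001 = 5801
(x ^ (x >> 1) gives the standard binary-reflected Gray code of x.)

5801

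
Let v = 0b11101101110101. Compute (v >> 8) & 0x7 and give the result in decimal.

3

v = 11101101110101
Shift right by 8: 111011
Mask low 3 bits: 011 = 3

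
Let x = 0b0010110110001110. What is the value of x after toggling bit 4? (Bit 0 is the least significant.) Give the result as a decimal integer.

11678

x = 0010110110001110
bit 4 is currently 0; toggle it via x ^ (1 << 4) = x ^ 16
→ 0010110110011110 = 11678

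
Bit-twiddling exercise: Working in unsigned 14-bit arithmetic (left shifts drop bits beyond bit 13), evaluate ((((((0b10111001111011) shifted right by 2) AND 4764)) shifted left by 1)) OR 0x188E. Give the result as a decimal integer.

7614

0b10111001111011 = 10111001111011
→ shifted right by 2 → 00101110011110 = 2974
4764 = 01001010011100
→ AND → 00001010011100 = 668
→ shifted left by 1 (mod 2^14) → 00010100111000 = 1336
0x188E = 01100010001110
→ OR → 01110110111110 = 7614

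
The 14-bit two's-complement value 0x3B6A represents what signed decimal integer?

pattern = 11101101101010 (MSB is 1 ⇒ negative)
Invert: 00010010010101, add 1 → 00010010010110 = 1174, so the value is -1174.
(Equivalently: 15210 - 2^14 = 15210 - 16384 = -1174.)

-1174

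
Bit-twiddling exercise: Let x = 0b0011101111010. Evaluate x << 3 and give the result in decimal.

x = 00011101111010
shift left by 3 → 11101111010000 = 15312
(equivalently, 1914 × 2^3 = 1914 × 8)

15312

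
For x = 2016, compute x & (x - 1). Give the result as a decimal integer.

1984

x = 11111100000 = 2016
x - 1 = 11111011111
AND   = 11111000000 = 1984
(x & (x - 1) clears the lowest set bit of x.)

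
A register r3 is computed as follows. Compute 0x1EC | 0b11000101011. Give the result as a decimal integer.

0x1EC = 00111101100
b = 11000101011
 OR → 11111101111 = 2031

2031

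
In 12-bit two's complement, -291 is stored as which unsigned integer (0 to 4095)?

291 in 12 bits: 000100100011
Invert: 111011011100
Add 1:  111011011101 = 3805
(Check: 2^12 - 291 = 4096 - 291 = 3805.)

3805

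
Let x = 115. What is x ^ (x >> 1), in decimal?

x = 1110011 = 115
x>>1 = 0111001
XOR  = 1001010 = 74
(x ^ (x >> 1) gives the standard binary-reflected Gray code of x.)

74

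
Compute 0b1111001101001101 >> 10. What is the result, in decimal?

x = 1111001101001101
shift right by 10 → 0000000000111100 = 60
(equivalently, floor(62285 / 1024))

60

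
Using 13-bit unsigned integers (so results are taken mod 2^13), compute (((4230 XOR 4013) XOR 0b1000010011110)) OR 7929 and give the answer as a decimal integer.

4230 = 1000010000110
4013 = 0111110101101
→ XOR → 1111100101011 = 7979
0b1000010011110 = 1000010011110
→ XOR → 0111110110101 = 4021
7929 = 1111011111001
→ OR → 1111111111101 = 8189

8189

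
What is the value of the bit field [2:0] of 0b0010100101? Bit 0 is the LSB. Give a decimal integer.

v = 0010100101
Shift right by 0: 0010100101
Mask low 3 bits: 101 = 5

5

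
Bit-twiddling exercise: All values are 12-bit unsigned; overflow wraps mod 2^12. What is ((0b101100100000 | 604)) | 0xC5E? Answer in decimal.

0b101100100000 = 101100100000
604 = 001001011100
→ | → 101101111100 = 2940
0xC5E = 110001011110
→ | → 111101111110 = 3966

3966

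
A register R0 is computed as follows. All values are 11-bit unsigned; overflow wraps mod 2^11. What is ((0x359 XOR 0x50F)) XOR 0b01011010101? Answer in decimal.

1155

0x359 = 01101011001
0x50F = 10100001111
→ XOR → 11001010110 = 1622
0b01011010101 = 01011010101
→ XOR → 10010000011 = 1155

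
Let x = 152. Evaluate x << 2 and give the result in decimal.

608

152 = 0010011000
shift left by 2 → 1001100000 = 608
(equivalently, 152 × 2^2 = 152 × 4)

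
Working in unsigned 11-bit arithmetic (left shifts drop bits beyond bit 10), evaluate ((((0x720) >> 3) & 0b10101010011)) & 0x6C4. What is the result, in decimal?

0x720 = 11100100000
→ >> 3 → 00011100100 = 228
0b10101010011 = 10101010011
→ & → 00001000000 = 64
0x6C4 = 11011000100
→ & → 00001000000 = 64

64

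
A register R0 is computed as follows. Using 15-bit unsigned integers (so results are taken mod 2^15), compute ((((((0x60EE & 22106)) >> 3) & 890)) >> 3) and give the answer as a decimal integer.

0x60EE = 110000011101110
22106 = 101011001011010
→ & → 100000001001010 = 16458
→ >> 3 → 000100000001001 = 2057
890 = 000001101111010
→ & → 000000000001000 = 8
→ >> 3 → 000000000000001 = 1

1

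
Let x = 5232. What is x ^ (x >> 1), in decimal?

x = 1010001110000 = 5232
x>>1 = 0101000111000
XOR  = 1111001001000 = 7752
(x ^ (x >> 1) gives the standard binary-reflected Gray code of x.)

7752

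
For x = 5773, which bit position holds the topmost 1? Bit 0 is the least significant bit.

5773 = 1011010001101
The topmost 1 is at position 12 (since 2^12 = 4096 ≤ 5773 < 8192).

12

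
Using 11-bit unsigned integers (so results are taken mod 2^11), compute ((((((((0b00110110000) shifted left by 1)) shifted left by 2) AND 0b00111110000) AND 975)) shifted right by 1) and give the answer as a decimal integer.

192

0b00110110000 = 00110110000
→ shifted left by 1 (mod 2^11) → 01101100000 = 864
→ shifted left by 2 (mod 2^11) → 10110000000 = 1408
0b00111110000 = 00111110000
→ AND → 00110000000 = 384
975 = 01111001111
→ AND → 00110000000 = 384
→ shifted right by 1 → 00011000000 = 192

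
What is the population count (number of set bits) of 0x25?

3

0x25 = 100101
Count the 1s: 1 + 1 + 1 = 3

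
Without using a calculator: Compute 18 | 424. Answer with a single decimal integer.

442

18 = 000010010
424 = 110101000
 OR → 110111010 = 442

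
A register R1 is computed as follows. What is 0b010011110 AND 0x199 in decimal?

a = 010011110
0x199 = 110011001
AND → 010011000 = 152

152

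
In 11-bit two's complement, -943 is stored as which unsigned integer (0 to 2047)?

943 in 11 bits: 01110101111
Invert: 10001010000
Add 1:  10001010001 = 1105
(Check: 2^11 - 943 = 2048 - 943 = 1105.)

1105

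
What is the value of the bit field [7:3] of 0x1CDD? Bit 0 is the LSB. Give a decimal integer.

27

v = 1110011011101
Shift right by 3: 1110011011
Mask low 5 bits: 11011 = 27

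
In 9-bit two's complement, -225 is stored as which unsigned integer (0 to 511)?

225 in 9 bits: 011100001
Invert: 100011110
Add 1:  100011111 = 287
(Check: 2^9 - 225 = 512 - 225 = 287.)

287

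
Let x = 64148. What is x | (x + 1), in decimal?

x = 1111101010010100 = 64148
x + 1 = 1111101010010101
OR    = 1111101010010101 = 64149
(x | (x + 1) sets the lowest cleared bit.)

64149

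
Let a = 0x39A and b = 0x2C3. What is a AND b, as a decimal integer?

642

0x39A = 1110011010
0x2C3 = 1011000011
AND → 1010000010 = 642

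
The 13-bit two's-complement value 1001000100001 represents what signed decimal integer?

-3551

pattern = 1001000100001 (MSB is 1 ⇒ negative)
Invert: 0110111011110, add 1 → 0110111011111 = 3551, so the value is -3551.
(Equivalently: 4641 - 2^13 = 4641 - 8192 = -3551.)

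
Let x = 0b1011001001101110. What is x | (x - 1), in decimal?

x = 1011001001101110 = 45678
x - 1 = 1011001001101101
OR    = 1011001001101111 = 45679
(x | (x - 1) sets all bits below the lowest set bit.)

45679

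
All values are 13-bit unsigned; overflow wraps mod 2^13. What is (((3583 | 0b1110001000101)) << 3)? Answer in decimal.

3583 = 0110111111111
0b1110001000101 = 1110001000101
→ | → 1110111111111 = 7679
→ << 3 (mod 2^13) → 0111111111000 = 4088

4088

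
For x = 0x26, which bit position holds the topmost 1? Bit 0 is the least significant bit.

0x26 = 100110
The topmost 1 is at position 5 (since 2^5 = 32 ≤ 38 < 64).

5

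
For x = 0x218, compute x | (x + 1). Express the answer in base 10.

537

x = 1000011000 = 536
x + 1 = 1000011001
OR    = 1000011001 = 537
(x | (x + 1) sets the lowest cleared bit.)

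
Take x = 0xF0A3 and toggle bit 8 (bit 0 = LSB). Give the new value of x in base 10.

x = 1111000010100011
bit 8 is currently 0; toggle it via x ^ (1 << 8) = x ^ 256
→ 1111000110100011 = 61859

61859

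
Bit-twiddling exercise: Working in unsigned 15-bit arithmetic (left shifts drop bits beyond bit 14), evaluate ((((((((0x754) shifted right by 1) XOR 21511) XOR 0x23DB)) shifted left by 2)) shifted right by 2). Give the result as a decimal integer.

0x754 = 000011101010100
→ shifted right by 1 → 000001110101010 = 938
21511 = 101010000000111
→ XOR → 101011110101101 = 22445
0x23DB = 010001111011011
→ XOR → 111010001110110 = 29814
→ shifted left by 2 (mod 2^15) → 101000111011000 = 20952
→ shifted right by 2 → 001010001110110 = 5238

5238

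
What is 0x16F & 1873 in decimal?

0x16F = 00101101111
1873 = 11101010001
AND → 00101000001 = 321

321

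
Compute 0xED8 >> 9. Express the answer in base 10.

7

0xED8 = 111011011000
shift right by 9 → 000000000111 = 7
(equivalently, floor(3800 / 512))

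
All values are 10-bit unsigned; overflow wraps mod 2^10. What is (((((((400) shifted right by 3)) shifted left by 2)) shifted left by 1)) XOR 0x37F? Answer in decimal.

751

400 = 0110010000
→ shifted right by 3 → 0000110010 = 50
→ shifted left by 2 (mod 2^10) → 0011001000 = 200
→ shifted left by 1 (mod 2^10) → 0110010000 = 400
0x37F = 1101111111
→ XOR → 1011101111 = 751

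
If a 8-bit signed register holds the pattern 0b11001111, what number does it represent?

pattern = 11001111 (MSB is 1 ⇒ negative)
Invert: 00110000, add 1 → 00110001 = 49, so the value is -49.
(Equivalently: 207 - 2^8 = 207 - 256 = -49.)

-49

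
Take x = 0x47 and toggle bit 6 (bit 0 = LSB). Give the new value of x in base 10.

7

x = 00001000111
bit 6 is currently 1; toggle it via x ^ (1 << 6) = x ^ 64
→ 00000000111 = 7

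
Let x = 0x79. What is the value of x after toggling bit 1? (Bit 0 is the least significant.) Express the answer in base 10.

x = 0001111001
bit 1 is currently 0; toggle it via x ^ (1 << 1) = x ^ 2
→ 0001111011 = 123

123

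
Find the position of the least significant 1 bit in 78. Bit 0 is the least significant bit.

1

78 = 1001110
Trailing zeros: 1, so the lowest set bit is bit 1 (value 2).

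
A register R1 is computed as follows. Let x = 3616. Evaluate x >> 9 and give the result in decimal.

7

3616 = 111000100000
shift right by 9 → 000000000111 = 7
(equivalently, floor(3616 / 512))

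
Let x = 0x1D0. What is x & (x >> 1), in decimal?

x = 111010000 = 464
x>>1 = 011101000
AND  = 011000000 = 192
(x & (x >> 1) has a 1 wherever x has two consecutive 1 bits.)

192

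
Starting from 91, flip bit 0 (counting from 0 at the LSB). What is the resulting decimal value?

x = 001011011
bit 0 is currently 1; toggle it via x ^ (1 << 0) = x ^ 1
→ 001011010 = 90

90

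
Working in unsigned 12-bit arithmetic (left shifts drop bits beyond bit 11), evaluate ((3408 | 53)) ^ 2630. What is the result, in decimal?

3408 = 110101010000
53 = 000000110101
→ | → 110101110101 = 3445
2630 = 101001000110
→ ^ → 011100110011 = 1843

1843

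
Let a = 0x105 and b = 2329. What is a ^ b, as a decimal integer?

2076

0x105 = 000100000101
2329 = 100100011001
XOR → 100000011100 = 2076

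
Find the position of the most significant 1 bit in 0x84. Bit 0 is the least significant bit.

7

0x84 = 10000100
The topmost 1 is at position 7 (since 2^7 = 128 ≤ 132 < 256).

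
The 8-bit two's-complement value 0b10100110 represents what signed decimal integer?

-90

pattern = 10100110 (MSB is 1 ⇒ negative)
Invert: 01011001, add 1 → 01011010 = 90, so the value is -90.
(Equivalently: 166 - 2^8 = 166 - 256 = -90.)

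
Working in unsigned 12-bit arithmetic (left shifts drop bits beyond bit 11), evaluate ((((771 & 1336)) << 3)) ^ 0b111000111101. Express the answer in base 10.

1597

771 = 001100000011
1336 = 010100111000
→ & → 000100000000 = 256
→ << 3 (mod 2^12) → 100000000000 = 2048
0b111000111101 = 111000111101
→ ^ → 011000111101 = 1597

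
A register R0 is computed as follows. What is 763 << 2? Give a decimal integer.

3052

763 = 001011111011
shift left by 2 → 101111101100 = 3052
(equivalently, 763 × 2^2 = 763 × 4)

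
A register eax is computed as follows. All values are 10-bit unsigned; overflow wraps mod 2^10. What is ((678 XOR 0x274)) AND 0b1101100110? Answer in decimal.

66

678 = 1010100110
0x274 = 1001110100
→ XOR → 0011010010 = 210
0b1101100110 = 1101100110
→ AND → 0001000010 = 66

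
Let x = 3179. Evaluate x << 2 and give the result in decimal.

3179 = 00110001101011
shift left by 2 → 11000110101100 = 12716
(equivalently, 3179 × 2^2 = 3179 × 4)

12716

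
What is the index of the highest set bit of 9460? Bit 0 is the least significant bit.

9460 = 10010011110100
The topmost 1 is at position 13 (since 2^13 = 8192 ≤ 9460 < 16384).

13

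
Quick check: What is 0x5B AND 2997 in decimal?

17

0x5B = 000001011011
2997 = 101110110101
AND → 000000010001 = 17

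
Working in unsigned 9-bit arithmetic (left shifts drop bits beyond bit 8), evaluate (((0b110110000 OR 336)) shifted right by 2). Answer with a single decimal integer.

0b110110000 = 110110000
336 = 101010000
→ OR → 111110000 = 496
→ shifted right by 2 → 001111100 = 124

124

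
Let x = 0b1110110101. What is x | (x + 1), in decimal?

x = 1110110101 = 949
x + 1 = 1110110110
OR    = 1110110111 = 951
(x | (x + 1) sets the lowest cleared bit.)

951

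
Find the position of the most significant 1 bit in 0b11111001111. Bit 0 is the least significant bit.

10

0b11111001111 = 11111001111
The topmost 1 is at position 10 (since 2^10 = 1024 ≤ 1999 < 2048).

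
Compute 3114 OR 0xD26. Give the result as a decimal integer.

3114 = 110000101010
0xD26 = 110100100110
 OR → 110100101110 = 3374

3374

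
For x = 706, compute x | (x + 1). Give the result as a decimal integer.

x = 1011000010 = 706
x + 1 = 1011000011
OR    = 1011000011 = 707
(x | (x + 1) sets the lowest cleared bit.)

707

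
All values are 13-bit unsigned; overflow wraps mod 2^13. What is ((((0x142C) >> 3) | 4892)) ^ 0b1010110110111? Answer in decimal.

1578

0x142C = 1010000101100
→ >> 3 → 0001010000101 = 645
4892 = 1001100011100
→ | → 1001110011101 = 5021
0b1010110110111 = 1010110110111
→ ^ → 0011000101010 = 1578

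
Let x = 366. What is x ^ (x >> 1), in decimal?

x = 101101110 = 366
x>>1 = 010110111
XOR  = 111011001 = 473
(x ^ (x >> 1) gives the standard binary-reflected Gray code of x.)

473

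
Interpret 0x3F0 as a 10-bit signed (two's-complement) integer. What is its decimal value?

pattern = 1111110000 (MSB is 1 ⇒ negative)
Invert: 0000001111, add 1 → 0000010000 = 16, so the value is -16.
(Equivalently: 1008 - 2^10 = 1008 - 1024 = -16.)

-16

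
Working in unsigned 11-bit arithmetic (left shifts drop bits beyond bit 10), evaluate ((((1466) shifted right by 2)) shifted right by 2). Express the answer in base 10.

91

1466 = 10110111010
→ shifted right by 2 → 00101101110 = 366
→ shifted right by 2 → 00001011011 = 91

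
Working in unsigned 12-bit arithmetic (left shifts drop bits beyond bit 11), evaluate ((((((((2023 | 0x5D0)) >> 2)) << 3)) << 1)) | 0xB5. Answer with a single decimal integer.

2023 = 011111100111
0x5D0 = 010111010000
→ | → 011111110111 = 2039
→ >> 2 → 000111111101 = 509
→ << 3 (mod 2^12) → 111111101000 = 4072
→ << 1 (mod 2^12) → 111111010000 = 4048
0xB5 = 000010110101
→ | → 111111110101 = 4085

4085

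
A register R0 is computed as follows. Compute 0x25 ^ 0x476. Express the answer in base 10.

0x25 = 00000100101
0x476 = 10001110110
XOR → 10001010011 = 1107

1107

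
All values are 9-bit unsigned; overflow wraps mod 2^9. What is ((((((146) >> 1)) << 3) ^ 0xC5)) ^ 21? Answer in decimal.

146 = 010010010
→ >> 1 → 001001001 = 73
→ << 3 (mod 2^9) → 001001000 = 72
0xC5 = 011000101
→ ^ → 010001101 = 141
21 = 000010101
→ ^ → 010011000 = 152

152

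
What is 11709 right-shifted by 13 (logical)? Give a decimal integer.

11709 = 10110110111101
shift right by 13 → 00000000000001 = 1
(equivalently, floor(11709 / 8192))

1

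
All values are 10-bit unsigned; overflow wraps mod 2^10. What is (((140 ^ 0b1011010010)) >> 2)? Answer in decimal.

140 = 0010001100
0b1011010010 = 1011010010
→ ^ → 1001011110 = 606
→ >> 2 → 0010010111 = 151

151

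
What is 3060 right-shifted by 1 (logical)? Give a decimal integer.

3060 = 101111110100
shift right by 1 → 010111111010 = 1530
(equivalently, floor(3060 / 2))

1530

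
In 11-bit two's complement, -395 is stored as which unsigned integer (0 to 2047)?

395 in 11 bits: 00110001011
Invert: 11001110100
Add 1:  11001110101 = 1653
(Check: 2^11 - 395 = 2048 - 395 = 1653.)

1653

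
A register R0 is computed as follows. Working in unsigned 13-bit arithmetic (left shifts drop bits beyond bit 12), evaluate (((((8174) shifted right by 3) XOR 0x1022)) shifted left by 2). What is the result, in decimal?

3964

8174 = 1111111101110
→ shifted right by 3 → 0001111111101 = 1021
0x1022 = 1000000100010
→ XOR → 1001111011111 = 5087
→ shifted left by 2 (mod 2^13) → 0111101111100 = 3964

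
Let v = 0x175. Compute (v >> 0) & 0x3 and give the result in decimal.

v = 101110101
Shift right by 0: 101110101
Mask low 2 bits: 01 = 1

1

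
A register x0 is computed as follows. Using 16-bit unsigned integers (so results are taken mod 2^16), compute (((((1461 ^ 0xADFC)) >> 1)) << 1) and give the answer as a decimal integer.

43080

1461 = 0000010110110101
0xADFC = 1010110111111100
→ ^ → 1010100001001001 = 43081
→ >> 1 → 0101010000100100 = 21540
→ << 1 (mod 2^16) → 1010100001001000 = 43080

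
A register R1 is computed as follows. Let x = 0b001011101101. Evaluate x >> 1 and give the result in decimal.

374

x = 1011101101
shift right by 1 → 0101110110 = 374
(equivalently, floor(749 / 2))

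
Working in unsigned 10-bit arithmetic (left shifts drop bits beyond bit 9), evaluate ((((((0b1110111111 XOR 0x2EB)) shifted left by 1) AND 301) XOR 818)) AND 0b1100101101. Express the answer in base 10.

776

0b1110111111 = 1110111111
0x2EB = 1011101011
→ XOR → 0101010100 = 340
→ shifted left by 1 (mod 2^10) → 1010101000 = 680
301 = 0100101101
→ AND → 0000101000 = 40
818 = 1100110010
→ XOR → 1100011010 = 794
0b1100101101 = 1100101101
→ AND → 1100001000 = 776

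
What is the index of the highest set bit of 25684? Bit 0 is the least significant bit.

25684 = 110010001010100
The topmost 1 is at position 14 (since 2^14 = 16384 ≤ 25684 < 32768).

14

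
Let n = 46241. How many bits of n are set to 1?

46241 = 1011010010100001
Count the 1s: 1 + 1 + 1 + 1 + 1 + 1 + 1 = 7

7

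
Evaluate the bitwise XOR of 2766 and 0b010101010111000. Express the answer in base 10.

8310

2766 = 00101011001110
b = 10101010111000
XOR → 10000001110110 = 8310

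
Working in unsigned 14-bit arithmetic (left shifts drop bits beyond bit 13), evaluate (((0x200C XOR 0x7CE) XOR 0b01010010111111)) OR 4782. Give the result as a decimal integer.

13311

0x200C = 10000000001100
0x7CE = 00011111001110
→ XOR → 10011111000010 = 10178
0b01010010111111 = 01010010111111
→ XOR → 11001101111101 = 13181
4782 = 01001010101110
→ OR → 11001111111111 = 13311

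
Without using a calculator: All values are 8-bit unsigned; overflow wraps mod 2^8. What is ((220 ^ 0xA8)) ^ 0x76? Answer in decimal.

220 = 11011100
0xA8 = 10101000
→ ^ → 01110100 = 116
0x76 = 01110110
→ ^ → 00000010 = 2

2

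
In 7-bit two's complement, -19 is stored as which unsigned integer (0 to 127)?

109

19 in 7 bits: 0010011
Invert: 1101100
Add 1:  1101101 = 109
(Check: 2^7 - 19 = 128 - 19 = 109.)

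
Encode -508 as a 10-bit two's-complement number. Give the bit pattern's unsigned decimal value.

508 in 10 bits: 0111111100
Invert: 1000000011
Add 1:  1000000100 = 516
(Check: 2^10 - 508 = 1024 - 508 = 516.)

516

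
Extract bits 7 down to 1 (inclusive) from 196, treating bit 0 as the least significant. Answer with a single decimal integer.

98

v = 011000100
Shift right by 1: 01100010
Mask low 7 bits: 1100010 = 98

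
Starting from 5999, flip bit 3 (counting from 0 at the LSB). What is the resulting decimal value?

x = 1011101101111
bit 3 is currently 1; toggle it via x ^ (1 << 3) = x ^ 8
→ 1011101100111 = 5991

5991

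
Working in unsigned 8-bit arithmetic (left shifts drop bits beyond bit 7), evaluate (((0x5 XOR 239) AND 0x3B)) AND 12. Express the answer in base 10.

8

0x5 = 00000101
239 = 11101111
→ XOR → 11101010 = 234
0x3B = 00111011
→ AND → 00101010 = 42
12 = 00001100
→ AND → 00001000 = 8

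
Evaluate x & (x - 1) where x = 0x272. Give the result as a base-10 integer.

624

x = 1001110010 = 626
x - 1 = 1001110001
AND   = 1001110000 = 624
(x & (x - 1) clears the lowest set bit of x.)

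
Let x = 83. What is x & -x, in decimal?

1

x = 1010011 = 83
-x (two's complement) = …0101101
AND   = 0000001 = 1
(x & -x isolates the lowest set bit of x.)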